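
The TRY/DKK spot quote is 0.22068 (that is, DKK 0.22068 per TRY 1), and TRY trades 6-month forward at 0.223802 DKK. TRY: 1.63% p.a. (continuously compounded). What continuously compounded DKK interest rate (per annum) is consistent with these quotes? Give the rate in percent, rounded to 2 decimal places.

T = 6/12 years.
By CIP, F/S equals the DKK-to-TRY growth ratio: 0.223802/0.22068 = 1.0141472.
TRY growth factor: e^(0.0163×6/12) = 1.0081833.
Hence g_DKK = 1.0224463.
Take logs: ln 1.0224463 / (6/12) = 0.044396, so 4.44%.

4.44%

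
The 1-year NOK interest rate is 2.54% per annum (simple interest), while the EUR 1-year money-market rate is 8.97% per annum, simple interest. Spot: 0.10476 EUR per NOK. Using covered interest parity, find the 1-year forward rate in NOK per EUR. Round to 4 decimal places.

8.9824

T = 1 year.
EUR growth factor: 1 + 0.0897×1 = 1.089700.
NOK growth factor: 1 + 0.0254×1 = 1.025400.
So F = 0.10476 × 1.089700 / 1.025400 = 0.1113292 (EUR/NOK).
Quoted the other way: 1/0.1113292 = 8.9824 NOK per EUR.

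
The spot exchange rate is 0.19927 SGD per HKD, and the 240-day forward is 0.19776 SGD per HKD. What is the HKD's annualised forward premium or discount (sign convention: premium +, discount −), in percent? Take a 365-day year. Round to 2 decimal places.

T = 240/365 years.
Period premium: (0.19776 − 0.19927)/0.19927 = -0.0075777.
Annualise by dividing by T: -0.0075777 / (240/365) = -0.011524 → -1.15%.

-1.15%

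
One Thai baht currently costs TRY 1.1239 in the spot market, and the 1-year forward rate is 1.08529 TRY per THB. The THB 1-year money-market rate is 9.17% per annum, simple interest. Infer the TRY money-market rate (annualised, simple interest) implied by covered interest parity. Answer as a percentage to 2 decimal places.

T = 1 year.
By CIP, F/S equals the TRY-to-THB growth ratio: 1.08529/1.1239 = 0.9656464.
The THB side grows by 1 + 0.0917×1 = 1.091700.
Hence g_TRY = 1.0541962.
(1.0541962 − 1)/T = 0.054196, i.e. 5.42%.

5.42%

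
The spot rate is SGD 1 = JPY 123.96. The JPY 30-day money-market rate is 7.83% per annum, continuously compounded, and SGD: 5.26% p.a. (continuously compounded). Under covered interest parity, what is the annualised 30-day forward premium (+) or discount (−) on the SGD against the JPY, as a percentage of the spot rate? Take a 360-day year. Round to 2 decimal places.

+2.57%

T = 30/360 years.
No-arbitrage forward: 123.96 × 1.0065463 / 1.004393 = 124.22576 JPY/SGD.
Annualised premium = (F − S)/S × (1/T) = (124.22576 − 123.96)/123.96 ÷ (30/360) = 2.57%.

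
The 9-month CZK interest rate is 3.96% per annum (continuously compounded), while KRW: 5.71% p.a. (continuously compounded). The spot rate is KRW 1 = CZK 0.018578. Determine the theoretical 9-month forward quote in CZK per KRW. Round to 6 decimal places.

0.018336

T = 9/12 years.
Growth of 1 CZK over T: e^(0.0396×9/12) = 1.0301454.
KRW accumulates by e^(0.0571×9/12) = 1.0437552.
CIP: F = S · (grow CZK)/(grow KRW) = 0.018578 × 1.0301454/1.0437552 = 0.01833576 CZK per KRW.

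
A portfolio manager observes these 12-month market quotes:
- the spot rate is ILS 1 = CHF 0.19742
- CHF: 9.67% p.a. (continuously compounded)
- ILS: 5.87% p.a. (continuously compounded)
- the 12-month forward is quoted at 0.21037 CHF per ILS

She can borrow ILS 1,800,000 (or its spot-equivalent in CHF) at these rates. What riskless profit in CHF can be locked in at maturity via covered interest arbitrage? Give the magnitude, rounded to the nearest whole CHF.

CHF 10,124

T = 1 year.
Route A — deposit ILS, sell forward: 1,800,000 × 1.06045706 × 0.21037 = CHF 401,559.03.
Route B — convert at spot, deposit CHF: 1,800,000 × 0.19742 × 1.10152987 = CHF 391,435.25.
The quoted forward overvalues ILS, so borrow CHF, buy ILS at spot, deposit the ILS at 5.87%, and sell the proceeds forward at 0.21037.
Profit = 401,559.03 − 391,435.25 = CHF 10,124.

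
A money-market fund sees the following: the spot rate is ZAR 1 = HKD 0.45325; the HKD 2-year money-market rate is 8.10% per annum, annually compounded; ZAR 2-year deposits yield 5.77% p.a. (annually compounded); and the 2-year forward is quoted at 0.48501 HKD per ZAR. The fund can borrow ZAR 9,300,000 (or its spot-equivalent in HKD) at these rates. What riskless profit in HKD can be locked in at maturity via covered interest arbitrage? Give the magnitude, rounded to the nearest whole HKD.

HKD 120,385

T = 2 years.
Route A — deposit ZAR, sell forward: 9,300,000 × 1.11872929 × 0.48501 = HKD 5,046,132.50.
Route B — convert at spot, deposit HKD: 9,300,000 × 0.45325 × 1.168561 = HKD 4,925,747.54.
The quoted forward overvalues ZAR, so borrow HKD, buy ZAR at spot, deposit the ZAR at 5.77%, and sell the proceeds forward at 0.48501.
Arbitrage profit = |5,046,132.50 − 4,925,747.54| = HKD 120,385.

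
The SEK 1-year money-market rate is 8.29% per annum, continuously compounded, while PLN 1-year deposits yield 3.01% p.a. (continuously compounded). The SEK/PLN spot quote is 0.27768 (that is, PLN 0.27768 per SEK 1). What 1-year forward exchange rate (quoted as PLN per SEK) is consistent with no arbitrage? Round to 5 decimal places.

0.26340

T = 1 year.
Growth of 1 PLN over T: e^(0.0301×1) = 1.0305576.
SEK accumulates by e^(0.0829×1) = 1.0864332.
So F = 0.27768 × 1.0305576 / 1.0864332 = 0.2633988 (PLN/SEK).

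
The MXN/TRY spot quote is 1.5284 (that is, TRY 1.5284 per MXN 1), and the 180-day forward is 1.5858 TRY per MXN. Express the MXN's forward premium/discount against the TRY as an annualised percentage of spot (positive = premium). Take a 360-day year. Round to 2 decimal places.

+7.51%

T = 180/360 years.
(F − S)/S = (1.5858 − 1.5284)/1.5284 = 0.0375556.
Per annum: 0.0375556 / (180/360) = 0.075111 = 7.51%.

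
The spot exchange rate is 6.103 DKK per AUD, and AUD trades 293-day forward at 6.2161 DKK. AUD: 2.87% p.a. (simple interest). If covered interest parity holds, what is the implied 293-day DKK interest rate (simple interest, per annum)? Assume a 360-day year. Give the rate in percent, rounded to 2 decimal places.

T = 293/360 years.
CIP gives F = S · g_DKK/g_AUD, so g_DKK/g_AUD = 6.2161/6.103 = 1.0185319.
The AUD side grows by 1 + 0.0287×293/360 = 1.0233586.
Hence g_DKK = 1.0423234.
(1.0423234 − 1)/T = 0.052001, i.e. 5.20%.

5.20%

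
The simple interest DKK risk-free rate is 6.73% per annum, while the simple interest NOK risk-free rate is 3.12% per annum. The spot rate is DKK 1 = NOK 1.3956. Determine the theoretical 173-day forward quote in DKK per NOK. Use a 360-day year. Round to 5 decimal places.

T = 173/360 years.
Growth of 1 NOK over T: 1 + 0.0312×173/360 = 1.0149933.
DKK accumulates by 1 + 0.0673×173/360 = 1.0323414.
Forward (NOK per DKK) = 1.3956 × 1.0149933 / 1.0323414 = 1.372147.
Quoted the other way: 1/1.372147 = 0.72878 DKK per NOK.

0.72878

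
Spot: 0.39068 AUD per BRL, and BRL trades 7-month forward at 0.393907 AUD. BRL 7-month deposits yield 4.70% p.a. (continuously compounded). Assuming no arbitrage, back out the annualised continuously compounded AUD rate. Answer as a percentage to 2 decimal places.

T = 7/12 years.
CIP gives F = S · g_AUD/g_BRL, so g_AUD/g_BRL = 0.393907/0.39068 = 1.0082600.
BRL growth factor: e^(0.0470×7/12) = 1.027796.
So the AUD growth factor = 1.0362856.
Take logs: ln 1.0362856 / (7/12) = 0.061102, so 6.11%.

6.11%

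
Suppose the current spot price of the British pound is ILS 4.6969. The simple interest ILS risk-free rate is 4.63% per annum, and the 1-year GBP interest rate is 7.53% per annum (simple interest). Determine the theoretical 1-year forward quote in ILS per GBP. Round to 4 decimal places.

T = 1 year.
Growth of 1 ILS over T: 1 + 0.0463×1 = 1.046300.
Growth of 1 GBP over T: 1 + 0.0753×1 = 1.075300.
CIP: F = S · (grow ILS)/(grow GBP) = 4.6969 × 1.046300/1.075300 = 4.570228 ILS per GBP.

4.5702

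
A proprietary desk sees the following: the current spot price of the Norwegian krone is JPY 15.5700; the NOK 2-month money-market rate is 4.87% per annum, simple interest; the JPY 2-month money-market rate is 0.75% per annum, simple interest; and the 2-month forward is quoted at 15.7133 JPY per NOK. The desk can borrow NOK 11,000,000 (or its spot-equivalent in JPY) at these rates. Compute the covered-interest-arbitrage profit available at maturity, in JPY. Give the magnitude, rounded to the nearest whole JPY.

T = 2/12 years.
Keep in NOK, deliver into the forward: 11,000,000·1.00811666667·15.7133 = JPY 174,249,235.80.
Swap to JPY now, deposit: 11,000,000·15.5700·1.001250 = JPY 171,484,087.50.
The quoted forward overvalues NOK, so borrow JPY, buy NOK at spot, deposit the NOK at 4.87%, and sell the proceeds forward at 15.7133.
The gap between the two covered legs is JPY 2,765,148.

JPY 2,765,148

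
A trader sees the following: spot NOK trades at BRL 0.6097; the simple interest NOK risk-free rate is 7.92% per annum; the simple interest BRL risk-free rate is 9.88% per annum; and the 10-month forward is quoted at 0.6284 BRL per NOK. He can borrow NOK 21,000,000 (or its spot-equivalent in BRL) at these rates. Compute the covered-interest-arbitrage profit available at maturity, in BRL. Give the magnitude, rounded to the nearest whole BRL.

T = 10/12 years.
Route A — deposit NOK, sell forward: 21,000,000 × 1.066000 × 0.6284 = BRL 14,067,362.40.
Route B — convert at spot, deposit BRL: 21,000,000 × 0.6097 × 1.0823333333 = BRL 13,857,871.30.
The quoted forward overvalues NOK, so borrow BRL, buy NOK at spot, deposit the NOK at 7.92%, and sell the proceeds forward at 0.6284.
Arbitrage profit = |14,067,362.40 − 13,857,871.30| = BRL 209,491.

BRL 209,491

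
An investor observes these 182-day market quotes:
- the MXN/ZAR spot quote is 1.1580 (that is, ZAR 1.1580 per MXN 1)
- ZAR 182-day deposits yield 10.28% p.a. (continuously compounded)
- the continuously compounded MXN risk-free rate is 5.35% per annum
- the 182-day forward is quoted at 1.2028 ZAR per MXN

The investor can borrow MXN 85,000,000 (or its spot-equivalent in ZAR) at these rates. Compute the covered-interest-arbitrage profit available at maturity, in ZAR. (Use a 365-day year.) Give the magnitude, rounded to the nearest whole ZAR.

T = 182/365 years.
Route A — deposit MXN, sell forward: 85,000,000 × 1.0270357211 × 1.2028 = ZAR 105,002,078.05.
Route B — convert at spot, deposit ZAR: 85,000,000 × 1.1580 × 1.05259566766 = ZAR 103,606,991.57.
The quoted forward overvalues MXN, so borrow ZAR, buy MXN at spot, deposit the MXN at 5.35%, and sell the proceeds forward at 1.2028.
Profit = 105,002,078.05 − 103,606,991.57 = ZAR 1,395,086.

ZAR 1,395,086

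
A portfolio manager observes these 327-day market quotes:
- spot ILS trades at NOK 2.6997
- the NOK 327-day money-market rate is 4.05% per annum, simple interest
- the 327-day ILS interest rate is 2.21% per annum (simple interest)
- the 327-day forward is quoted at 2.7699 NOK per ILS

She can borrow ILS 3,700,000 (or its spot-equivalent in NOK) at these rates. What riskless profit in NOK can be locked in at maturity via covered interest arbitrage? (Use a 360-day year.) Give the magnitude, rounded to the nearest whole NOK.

NOK 98,006

T = 327/360 years.
Invest the ILS and cover forward: 3,700,000 × 1.0200741667 × 2.7699 = NOK 10,454,362.71.
Convert at spot and invest in NOK: 3,700,000 × 2.6997 × 1.0367875 = NOK 10,356,356.29.
The quoted forward overvalues ILS, so borrow NOK, buy ILS at spot, deposit the ILS at 2.21%, and sell the proceeds forward at 2.7699.
Arbitrage profit = |10,454,362.71 − 10,356,356.29| = NOK 98,006.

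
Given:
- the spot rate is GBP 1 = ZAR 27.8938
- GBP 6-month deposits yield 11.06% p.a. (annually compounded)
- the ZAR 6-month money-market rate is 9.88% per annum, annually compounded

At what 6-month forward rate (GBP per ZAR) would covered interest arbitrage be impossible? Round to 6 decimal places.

0.036042

T = 6/12 years.
Growth of 1 ZAR over T: (1 + 0.0988)^(6/12) = 1.0482366.
Growth of 1 GBP over T: (1 + 0.1106)^(6/12) = 1.0538501.
Forward (ZAR per GBP) = 27.8938 × 1.0482366 / 1.0538501 = 27.74522.
Quoted the other way: 1/27.74522 = 0.036042 GBP per ZAR.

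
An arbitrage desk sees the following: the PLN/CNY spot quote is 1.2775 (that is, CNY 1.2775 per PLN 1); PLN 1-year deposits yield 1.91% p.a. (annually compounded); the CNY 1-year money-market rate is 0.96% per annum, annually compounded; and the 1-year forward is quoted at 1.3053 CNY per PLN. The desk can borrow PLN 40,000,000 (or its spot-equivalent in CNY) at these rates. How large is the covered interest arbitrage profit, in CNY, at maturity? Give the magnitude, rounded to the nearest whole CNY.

T = 1 year.
Keep in PLN, deliver into the forward: 40,000,000·1.019100·1.3053 = CNY 53,209,249.20.
Swap to CNY now, deposit: 40,000,000·1.2775·1.009600 = CNY 51,590,560.00.
The quoted forward overvalues PLN, so borrow CNY, buy PLN at spot, deposit the PLN at 1.91%, and sell the proceeds forward at 1.3053.
Profit = 53,209,249.20 − 51,590,560.00 = CNY 1,618,689.

CNY 1,618,689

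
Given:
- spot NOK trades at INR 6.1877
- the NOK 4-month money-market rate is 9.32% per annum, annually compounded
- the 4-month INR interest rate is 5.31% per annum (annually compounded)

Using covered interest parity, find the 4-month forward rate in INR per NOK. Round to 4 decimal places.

6.1111

T = 4/12 years.
INR growth factor: (1 + 0.0531)^(4/12) = 1.0173956.
NOK accumulates by (1 + 0.0932)^(4/12) = 1.0301486.
So F = 6.1877 × 1.0173956 / 1.0301486 = 6.111098 (INR/NOK).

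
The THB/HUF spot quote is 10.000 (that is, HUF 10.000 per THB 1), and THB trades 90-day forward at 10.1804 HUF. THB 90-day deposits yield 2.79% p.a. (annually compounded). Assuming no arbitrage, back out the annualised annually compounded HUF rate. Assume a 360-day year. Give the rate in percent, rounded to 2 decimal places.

T = 90/360 years.
CIP gives F = S · g_HUF/g_THB, so g_HUF/g_THB = 10.1804/10.0 = 1.0180400.
The THB side grows by (1 + 0.0279)^(90/360) = 1.0069032.
So the HUF growth factor = 1.0250677.
Annualise: 1.0250677^(360/90) − 1 = 0.104105 = 10.41%.

10.41%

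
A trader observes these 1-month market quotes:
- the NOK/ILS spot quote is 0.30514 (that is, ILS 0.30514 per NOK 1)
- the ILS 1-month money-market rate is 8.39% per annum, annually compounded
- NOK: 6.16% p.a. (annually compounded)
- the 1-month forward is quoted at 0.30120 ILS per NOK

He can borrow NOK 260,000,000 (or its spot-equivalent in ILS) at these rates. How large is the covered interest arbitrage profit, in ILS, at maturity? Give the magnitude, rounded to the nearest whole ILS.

ILS 1,167,762

T = 1/12 years.
Route A — deposit NOK, sell forward: 260,000,000 × 1.0049938616 × 0.30120 = ILS 78,703,079.29.
Route B — convert at spot, deposit ILS: 260,000,000 × 0.30514 × 1.0067363921 = ILS 79,870,841.10.
The quoted forward undervalues NOK, so borrow NOK, convert to ILS at spot, deposit the ILS at 8.39%, and buy NOK forward at 0.30120 to cover the loan.
Profit = 79,870,841.10 − 78,703,079.29 = ILS 1,167,762.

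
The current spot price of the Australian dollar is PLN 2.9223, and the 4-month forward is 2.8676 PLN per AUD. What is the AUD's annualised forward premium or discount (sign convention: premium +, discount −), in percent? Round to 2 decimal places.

T = 4/12 years.
(F − S)/S = (2.8676 − 2.9223)/2.9223 = -0.0187181.
Per annum: -0.0187181 / (4/12) = -0.056154 = -5.62%.

-5.62%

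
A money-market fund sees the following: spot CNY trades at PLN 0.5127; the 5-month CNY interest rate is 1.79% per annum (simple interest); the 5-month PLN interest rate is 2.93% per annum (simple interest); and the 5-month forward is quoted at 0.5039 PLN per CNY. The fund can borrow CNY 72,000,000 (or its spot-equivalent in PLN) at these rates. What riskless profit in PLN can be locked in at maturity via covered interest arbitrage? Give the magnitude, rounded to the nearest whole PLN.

T = 5/12 years.
Route A — deposit CNY, sell forward: 72,000,000 × 1.0074583333 × 0.5039 = PLN 36,551,394.30.
Route B — convert at spot, deposit PLN: 72,000,000 × 0.5127 × 1.0122083333 = PLN 37,365,063.30.
The quoted forward undervalues CNY, so borrow CNY, convert to PLN at spot, deposit the PLN at 2.93%, and buy CNY forward at 0.5039 to cover the loan.
Arbitrage profit = |36,551,394.30 − 37,365,063.30| = PLN 813,669.

PLN 813,669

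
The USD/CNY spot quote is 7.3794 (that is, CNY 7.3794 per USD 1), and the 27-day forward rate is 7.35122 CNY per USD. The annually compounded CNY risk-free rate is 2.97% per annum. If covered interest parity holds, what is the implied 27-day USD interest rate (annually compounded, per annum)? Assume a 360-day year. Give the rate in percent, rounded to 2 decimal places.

8.36%

T = 27/360 years.
By CIP, F/S equals the CNY-to-USD growth ratio: 7.35122/7.3794 = 0.9961813.
The CNY side grows by (1 + 0.0297)^(27/360) = 1.0021975.
Hence g_USD = 1.0060393.
r = 1.0060393^(360/27) − 1 = 0.083592 → 8.36%.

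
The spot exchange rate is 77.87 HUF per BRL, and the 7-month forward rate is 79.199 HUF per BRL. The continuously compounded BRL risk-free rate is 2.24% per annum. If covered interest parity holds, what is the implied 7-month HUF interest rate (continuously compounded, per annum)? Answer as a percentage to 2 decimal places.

5.14%

T = 7/12 years.
By CIP, F/S equals the HUF-to-BRL growth ratio: 79.199/77.87 = 1.0170669.
The BRL side grows by e^(0.0224×7/12) = 1.0131524.
So the HUF growth factor = 1.0304438.
r = ln(1.0304438)/(7/12) = 0.051411 → 5.14%.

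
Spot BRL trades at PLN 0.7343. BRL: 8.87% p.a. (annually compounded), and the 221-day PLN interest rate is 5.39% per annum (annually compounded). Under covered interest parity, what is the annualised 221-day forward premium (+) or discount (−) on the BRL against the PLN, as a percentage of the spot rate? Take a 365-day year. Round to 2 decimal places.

-3.22%

T = 221/365 years.
No-arbitrage forward: 0.7343 × 1.0322968 / 1.0528031 = 0.7199974 PLN/BRL.
Annualised premium = (F − S)/S × (1/T) = (0.7199974 − 0.7343)/0.7343 ÷ (221/365) = -3.22%.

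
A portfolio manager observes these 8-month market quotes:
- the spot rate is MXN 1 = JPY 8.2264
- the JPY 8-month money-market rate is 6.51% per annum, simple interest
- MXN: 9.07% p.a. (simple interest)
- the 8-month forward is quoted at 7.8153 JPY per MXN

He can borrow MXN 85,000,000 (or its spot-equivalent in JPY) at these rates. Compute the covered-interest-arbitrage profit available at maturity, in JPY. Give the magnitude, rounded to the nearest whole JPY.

JPY 25,122,653

T = 8/12 years.
Route A — deposit MXN, sell forward: 85,000,000 × 1.06046666667 × 7.8153 = JPY 704,468,536.90.
Route B — convert at spot, deposit JPY: 85,000,000 × 8.2264 × 1.043400 = JPY 729,591,189.60.
The quoted forward undervalues MXN, so borrow MXN, convert to JPY at spot, deposit the JPY at 6.51%, and buy MXN forward at 7.8153 to cover the loan.
The gap between the two covered legs is JPY 25,122,653.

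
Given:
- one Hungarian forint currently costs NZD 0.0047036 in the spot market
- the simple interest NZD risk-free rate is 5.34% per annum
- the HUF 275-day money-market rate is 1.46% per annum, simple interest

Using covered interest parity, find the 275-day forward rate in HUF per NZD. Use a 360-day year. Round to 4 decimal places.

T = 275/360 years.
Growth of 1 NZD over T: 1 + 0.0534×275/360 = 1.040791667.
Growth of 1 HUF over T: 1 + 0.0146×275/360 = 1.011152778.
Forward (NZD per HUF) = 0.0047036 × 1.040791667 / 1.011152778 = 0.00484147182.
Quoted the other way: 1/0.00484147182 = 206.5488 HUF per NZD.

206.5488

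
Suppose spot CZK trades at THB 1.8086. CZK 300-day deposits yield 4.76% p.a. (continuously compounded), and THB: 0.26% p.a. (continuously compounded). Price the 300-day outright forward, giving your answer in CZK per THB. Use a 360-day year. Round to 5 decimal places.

0.57404

T = 300/360 years.
THB accumulates by e^(0.0026×300/360) = 1.002169.
CZK growth factor: e^(0.0476×300/360) = 1.0404639.
CIP: F = S · (grow THB)/(grow CZK) = 1.8086 × 1.002169/1.0404639 = 1.742033 THB per CZK.
Quoted the other way: 1/1.742033 = 0.57404 CZK per THB.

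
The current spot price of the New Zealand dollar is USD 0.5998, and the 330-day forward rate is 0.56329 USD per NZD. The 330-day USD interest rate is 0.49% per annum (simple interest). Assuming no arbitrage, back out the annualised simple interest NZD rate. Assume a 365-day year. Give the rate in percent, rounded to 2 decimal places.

7.69%

T = 330/365 years.
F/S = 0.56329/0.5998 = 0.9391297 = (growth of USD) / (growth of NZD).
USD growth factor: 1 + 0.0049×330/365 = 1.0044301.
Hence g_NZD = 1.0695329.
r = (1.0695329 − 1)/(330/365) = 0.076908 → 7.69%.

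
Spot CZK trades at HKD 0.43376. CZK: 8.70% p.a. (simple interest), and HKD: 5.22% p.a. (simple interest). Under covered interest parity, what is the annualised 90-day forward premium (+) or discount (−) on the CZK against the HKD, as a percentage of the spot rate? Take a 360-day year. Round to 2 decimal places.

T = 90/360 years.
F = S · g_HKD/g_CZK = 0.43376 × 1.013050/1.021750 = 0.43006662.
(F − S)/S ÷ T = (0.43006662 − 0.43376)/0.43376/(90/360) = -0.034059 → -3.41%.

-3.41%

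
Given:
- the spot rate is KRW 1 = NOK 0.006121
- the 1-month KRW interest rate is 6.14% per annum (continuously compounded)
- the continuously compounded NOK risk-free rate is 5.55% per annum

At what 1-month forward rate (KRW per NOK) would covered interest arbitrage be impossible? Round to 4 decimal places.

163.4523

T = 1/12 years.
NOK growth factor: e^(0.0555×1/12) = 1.004635712.
KRW accumulates by e^(0.0614×1/12) = 1.005129779.
So F = 0.006121 × 1.004635712 / 1.005129779 = 0.00611799125 (NOK/KRW).
Invert for KRW per NOK: 1 / 0.00611799125 = 163.4523.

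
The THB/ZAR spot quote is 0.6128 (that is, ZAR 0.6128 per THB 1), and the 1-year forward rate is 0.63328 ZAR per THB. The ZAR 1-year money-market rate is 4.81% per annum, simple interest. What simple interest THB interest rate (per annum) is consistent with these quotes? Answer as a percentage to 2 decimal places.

T = 1 year.
CIP gives F = S · g_ZAR/g_THB, so g_ZAR/g_THB = 0.63328/0.6128 = 1.0334204.
The ZAR side grows by 1 + 0.0481×1 = 1.048100.
Hence g_THB = 1.0142049.
(1.0142049 − 1)/T = 0.014205, i.e. 1.42%.

1.42%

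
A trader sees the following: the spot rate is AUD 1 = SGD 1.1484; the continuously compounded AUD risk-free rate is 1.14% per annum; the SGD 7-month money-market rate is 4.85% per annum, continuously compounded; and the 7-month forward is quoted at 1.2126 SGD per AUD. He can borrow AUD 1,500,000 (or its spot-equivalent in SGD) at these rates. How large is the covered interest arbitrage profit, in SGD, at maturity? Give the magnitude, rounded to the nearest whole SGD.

T = 7/12 years.
Keep in AUD, deliver into the forward: 1,500,000·1.00667216·1.2126 = SGD 1,831,035.99.
Swap to SGD now, deposit: 1,500,000·1.1484·1.028695677 = SGD 1,772,031.17.
The quoted forward overvalues AUD, so borrow SGD, buy AUD at spot, deposit the AUD at 1.14%, and sell the proceeds forward at 1.2126.
Arbitrage profit = |1,831,035.99 − 1,772,031.17| = SGD 59,005.

SGD 59,005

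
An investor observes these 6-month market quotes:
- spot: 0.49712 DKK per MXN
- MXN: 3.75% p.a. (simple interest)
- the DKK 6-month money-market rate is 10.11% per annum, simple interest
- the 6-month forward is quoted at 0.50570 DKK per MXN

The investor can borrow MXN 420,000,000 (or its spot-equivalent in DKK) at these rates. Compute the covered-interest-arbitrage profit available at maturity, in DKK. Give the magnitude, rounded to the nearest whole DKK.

DKK 2,968,367

T = 6/12 years.
Invest the MXN and cover forward: 420,000,000 × 1.018750 × 0.50570 = DKK 216,376,387.50.
Convert at spot and invest in DKK: 420,000,000 × 0.49712 × 1.050550 = DKK 219,344,754.72.
The quoted forward undervalues MXN, so borrow MXN, convert to DKK at spot, deposit the DKK at 10.11%, and buy MXN forward at 0.50570 to cover the loan.
Arbitrage profit = |216,376,387.50 − 219,344,754.72| = DKK 2,968,367.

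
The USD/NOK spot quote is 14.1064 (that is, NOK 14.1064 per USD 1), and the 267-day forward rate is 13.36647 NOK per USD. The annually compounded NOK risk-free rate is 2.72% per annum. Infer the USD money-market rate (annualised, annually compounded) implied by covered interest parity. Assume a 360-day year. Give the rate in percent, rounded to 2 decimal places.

T = 267/360 years.
F/S = 13.36647/14.1064 = 0.9475465 = (growth of NOK) / (growth of USD).
The NOK side grows by (1 + 0.0272)^(267/360) = 1.0201033.
Hence g_USD = 1.0765733.
r = 1.0765733^(360/267) − 1 = 0.104600 → 10.46%.

10.46%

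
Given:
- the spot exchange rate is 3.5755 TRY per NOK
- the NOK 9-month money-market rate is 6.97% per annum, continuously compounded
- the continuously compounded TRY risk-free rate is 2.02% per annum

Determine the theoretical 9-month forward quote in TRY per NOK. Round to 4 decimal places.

T = 9/12 years.
TRY growth factor: e^(0.0202×9/12) = 1.0152653.
Growth of 1 NOK over T: e^(0.0697×9/12) = 1.0536655.
Forward (TRY per NOK) = 3.5755 × 1.0152653 / 1.0536655 = 3.445193.

3.4452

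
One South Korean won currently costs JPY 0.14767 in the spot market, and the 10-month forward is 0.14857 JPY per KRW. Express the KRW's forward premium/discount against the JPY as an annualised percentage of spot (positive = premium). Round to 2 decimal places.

+0.73%

T = 10/12 years.
(F − S)/S = (0.14857 − 0.14767)/0.14767 = 0.0060947.
×(1/T) gives 0.73% p.a.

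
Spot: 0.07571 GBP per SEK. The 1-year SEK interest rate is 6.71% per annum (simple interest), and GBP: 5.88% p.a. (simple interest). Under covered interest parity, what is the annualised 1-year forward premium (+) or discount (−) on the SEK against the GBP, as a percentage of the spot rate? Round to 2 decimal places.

-0.78%

T = 1 year.
CIP forward (GBP per SEK) = 0.07571 × 1.058800/1.067100 = 0.07512112.
Annualised premium = (F − S)/S × (1/T) = (0.07512112 − 0.07571)/0.07571 ÷ 1 = -0.78%.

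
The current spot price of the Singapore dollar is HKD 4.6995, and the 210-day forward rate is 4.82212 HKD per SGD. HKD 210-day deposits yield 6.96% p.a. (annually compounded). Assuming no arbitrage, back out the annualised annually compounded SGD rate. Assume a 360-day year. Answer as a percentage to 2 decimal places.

2.34%

T = 210/360 years.
CIP gives F = S · g_HKD/g_SGD, so g_HKD/g_SGD = 4.82212/4.6995 = 1.0260921.
HKD growth factor: (1 + 0.0696)^(210/360) = 1.0400299.
That pins the SGD growth at 1.0135834.
Annualise: 1.0135834^(360/210) − 1 = 0.023399 = 2.34%.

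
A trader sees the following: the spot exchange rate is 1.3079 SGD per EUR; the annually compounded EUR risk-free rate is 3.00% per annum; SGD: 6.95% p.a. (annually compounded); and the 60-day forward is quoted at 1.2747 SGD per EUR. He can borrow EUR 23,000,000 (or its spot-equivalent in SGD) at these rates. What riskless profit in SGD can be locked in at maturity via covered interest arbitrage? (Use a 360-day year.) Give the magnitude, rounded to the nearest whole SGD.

T = 60/360 years.
Keep in EUR, deliver into the forward: 23,000,000·1.004938622·1.2747 = SGD 29,462,891.01.
Swap to SGD now, deposit: 23,000,000·1.3079·1.01126148 = SGD 30,420,464.46.
The quoted forward undervalues EUR, so borrow EUR, convert to SGD at spot, deposit the SGD at 6.95%, and buy EUR forward at 1.2747 to cover the loan.
The gap between the two covered legs is SGD 957,573.

SGD 957,573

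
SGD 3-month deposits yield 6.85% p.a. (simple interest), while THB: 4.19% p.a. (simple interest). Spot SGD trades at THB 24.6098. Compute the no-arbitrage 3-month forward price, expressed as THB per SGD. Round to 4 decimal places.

24.4489

T = 3/12 years.
Growth of 1 THB over T: 1 + 0.0419×3/12 = 1.010475.
Growth of 1 SGD over T: 1 + 0.0685×3/12 = 1.017125.
Forward (THB per SGD) = 24.6098 × 1.010475 / 1.017125 = 24.448900.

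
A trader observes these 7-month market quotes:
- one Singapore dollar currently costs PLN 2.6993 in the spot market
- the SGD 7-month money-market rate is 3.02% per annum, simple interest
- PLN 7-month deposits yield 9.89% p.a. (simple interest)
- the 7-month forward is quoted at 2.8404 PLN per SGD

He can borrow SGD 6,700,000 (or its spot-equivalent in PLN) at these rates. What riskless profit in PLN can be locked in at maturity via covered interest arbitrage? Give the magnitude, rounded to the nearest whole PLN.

PLN 237,255

T = 7/12 years.
Invest the SGD and cover forward: 6,700,000 × 1.0176166667 × 2.8404 = PLN 19,365,937.15.
Convert at spot and invest in PLN: 6,700,000 × 2.6993 × 1.0576916667 = PLN 19,128,681.68.
The quoted forward overvalues SGD, so borrow PLN, buy SGD at spot, deposit the SGD at 3.02%, and sell the proceeds forward at 2.8404.
The gap between the two covered legs is PLN 237,255.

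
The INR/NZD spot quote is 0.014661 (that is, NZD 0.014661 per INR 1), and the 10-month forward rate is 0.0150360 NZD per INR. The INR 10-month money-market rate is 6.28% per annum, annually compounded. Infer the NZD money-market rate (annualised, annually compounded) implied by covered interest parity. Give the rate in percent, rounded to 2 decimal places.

T = 10/12 years.
CIP gives F = S · g_NZD/g_INR, so g_NZD/g_INR = 0.015036/0.014661 = 1.0255781.
INR growth factor: (1 + 0.0628)^(10/12) = 1.0520659.
That pins the NZD growth at 1.0789757.
Annualise: 1.0789757^(12/10) − 1 = 0.095504 = 9.55%.

9.55%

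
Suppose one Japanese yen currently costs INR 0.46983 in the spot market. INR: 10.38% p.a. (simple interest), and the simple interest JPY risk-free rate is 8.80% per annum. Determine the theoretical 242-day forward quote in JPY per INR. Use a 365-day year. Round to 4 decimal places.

2.1076

T = 242/365 years.
INR accumulates by 1 + 0.1038×242/365 = 1.0688208.
JPY growth factor: 1 + 0.0880×242/365 = 1.0583452.
Forward (INR per JPY) = 0.46983 × 1.0688208 / 1.0583452 = 0.4744804.
Invert for JPY per INR: 1 / 0.4744804 = 2.1076.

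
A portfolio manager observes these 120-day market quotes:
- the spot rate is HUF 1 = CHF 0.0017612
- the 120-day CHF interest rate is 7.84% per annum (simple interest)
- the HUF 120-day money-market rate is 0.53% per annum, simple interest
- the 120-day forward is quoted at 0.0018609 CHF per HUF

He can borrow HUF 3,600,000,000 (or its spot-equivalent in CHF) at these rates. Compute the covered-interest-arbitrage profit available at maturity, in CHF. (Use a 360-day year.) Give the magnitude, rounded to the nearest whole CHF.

T = 120/360 years.
Route A — deposit HUF, sell forward: 3,600,000,000 × 1.001766667 × 0.0018609 = CHF 6,711,075.33.
Route B — convert at spot, deposit CHF: 3,600,000,000 × 0.0017612 × 1.026133333 = CHF 6,506,013.69.
The quoted forward overvalues HUF, so borrow CHF, buy HUF at spot, deposit the HUF at 0.53%, and sell the proceeds forward at 0.0018609.
Arbitrage profit = |6,711,075.33 − 6,506,013.69| = CHF 205,062.

CHF 205,062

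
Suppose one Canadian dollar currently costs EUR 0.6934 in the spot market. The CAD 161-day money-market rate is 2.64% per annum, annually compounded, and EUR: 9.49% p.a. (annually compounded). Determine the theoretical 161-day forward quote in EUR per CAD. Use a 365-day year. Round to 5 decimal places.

T = 161/365 years.
EUR growth factor: (1 + 0.0949)^(161/365) = 1.0408015.
CAD growth factor: (1 + 0.0264)^(161/365) = 1.0115602.
CIP: F = S · (grow EUR)/(grow CAD) = 0.6934 × 1.0408015/1.0115602 = 0.7134442 EUR per CAD.

0.71344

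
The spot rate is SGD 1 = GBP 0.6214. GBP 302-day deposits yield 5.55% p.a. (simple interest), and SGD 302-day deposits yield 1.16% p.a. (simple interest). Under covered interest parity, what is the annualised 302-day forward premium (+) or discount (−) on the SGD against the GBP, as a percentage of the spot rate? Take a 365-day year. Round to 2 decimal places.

T = 302/365 years.
No-arbitrage forward: 0.6214 × 1.0459205 / 1.0095978 = 0.6437564 GBP/SGD.
Annualised premium = (F − S)/S × (1/T) = (0.6437564 − 0.6214)/0.6214 ÷ (302/365) = 4.35%.

+4.35%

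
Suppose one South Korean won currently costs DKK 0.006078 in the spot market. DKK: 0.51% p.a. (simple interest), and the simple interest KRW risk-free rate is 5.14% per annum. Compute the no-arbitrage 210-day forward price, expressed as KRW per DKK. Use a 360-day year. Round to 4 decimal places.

T = 210/360 years.
DKK growth factor: 1 + 0.0051×210/360 = 1.002975.
KRW accumulates by 1 + 0.0514×210/360 = 1.029983333.
CIP: F = S · (grow DKK)/(grow KRW) = 0.006078 × 1.002975/1.029983333 = 0.00591862203 DKK per KRW.
Invert for KRW per DKK: 1 / 0.00591862203 = 168.9582.

168.9582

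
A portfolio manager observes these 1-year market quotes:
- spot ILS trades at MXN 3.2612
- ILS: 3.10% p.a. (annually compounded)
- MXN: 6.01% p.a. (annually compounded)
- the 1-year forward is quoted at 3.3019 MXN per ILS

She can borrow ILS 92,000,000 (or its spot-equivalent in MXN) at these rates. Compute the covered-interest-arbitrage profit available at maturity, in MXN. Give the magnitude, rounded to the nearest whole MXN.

T = 1 year.
Invest the ILS and cover forward: 92,000,000 × 1.031000 × 3.3019 = MXN 313,191,818.80.
Convert at spot and invest in MXN: 92,000,000 × 3.2612 × 1.060100 = MXN 318,062,227.04.
The quoted forward undervalues ILS, so borrow ILS, convert to MXN at spot, deposit the MXN at 6.01%, and buy ILS forward at 3.3019 to cover the loan.
Arbitrage profit = |313,191,818.80 − 318,062,227.04| = MXN 4,870,408.

MXN 4,870,408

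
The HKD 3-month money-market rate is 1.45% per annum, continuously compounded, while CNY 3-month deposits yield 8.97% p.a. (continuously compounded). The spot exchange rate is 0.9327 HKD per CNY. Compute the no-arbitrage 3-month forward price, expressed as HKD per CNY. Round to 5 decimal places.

0.91533

T = 3/12 years.
HKD growth factor: e^(0.0145×3/12) = 1.0036316.
CNY growth factor: e^(0.0897×3/12) = 1.0226783.
Forward (HKD per CNY) = 0.9327 × 1.0036316 / 1.0226783 = 0.9153291.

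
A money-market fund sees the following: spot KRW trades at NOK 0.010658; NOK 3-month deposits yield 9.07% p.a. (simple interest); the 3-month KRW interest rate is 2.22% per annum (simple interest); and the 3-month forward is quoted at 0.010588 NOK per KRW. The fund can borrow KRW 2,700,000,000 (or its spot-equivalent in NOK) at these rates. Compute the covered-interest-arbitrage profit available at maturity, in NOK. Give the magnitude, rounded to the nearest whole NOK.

T = 3/12 years.
Invest the KRW and cover forward: 2,700,000,000 × 1.005550 × 0.010588 = NOK 28,746,261.18.
Convert at spot and invest in NOK: 2,700,000,000 × 0.010658 × 1.022675 = NOK 29,429,109.41.
The quoted forward undervalues KRW, so borrow KRW, convert to NOK at spot, deposit the NOK at 9.07%, and buy KRW forward at 0.010588 to cover the loan.
Profit = 29,429,109.41 − 28,746,261.18 = NOK 682,848.

NOK 682,848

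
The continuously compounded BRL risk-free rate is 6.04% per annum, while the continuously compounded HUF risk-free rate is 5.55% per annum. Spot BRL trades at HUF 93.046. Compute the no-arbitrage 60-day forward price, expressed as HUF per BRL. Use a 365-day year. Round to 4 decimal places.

92.9711

T = 60/365 years.
Growth of 1 HUF over T: e^(0.0555×60/365) = 1.00916503.
BRL growth factor: e^(0.0604×60/365) = 1.00997822.
CIP: F = S · (grow HUF)/(grow BRL) = 93.046 × 1.00916503/1.00997822 = 92.971083 HUF per BRL.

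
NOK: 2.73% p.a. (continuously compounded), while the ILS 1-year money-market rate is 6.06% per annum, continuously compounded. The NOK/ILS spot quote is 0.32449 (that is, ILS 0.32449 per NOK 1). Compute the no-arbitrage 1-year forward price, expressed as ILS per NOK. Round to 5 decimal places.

T = 1 year.
ILS accumulates by e^(0.0606×1) = 1.0624738.
Growth of 1 NOK over T: e^(0.0273×1) = 1.0276761.
So F = 0.32449 × 1.0624738 / 1.0276761 = 0.3354774 (ILS/NOK).

0.33548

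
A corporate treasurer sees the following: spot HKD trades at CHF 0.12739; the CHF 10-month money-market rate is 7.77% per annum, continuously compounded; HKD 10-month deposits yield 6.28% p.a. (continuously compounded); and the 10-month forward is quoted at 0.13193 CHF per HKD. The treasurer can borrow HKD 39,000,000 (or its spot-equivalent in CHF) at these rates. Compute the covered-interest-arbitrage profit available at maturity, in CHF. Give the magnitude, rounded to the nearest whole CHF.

CHF 121,165

T = 10/12 years.
Keep in HKD, deliver into the forward: 39,000,000·1.053726926·0.13193 = CHF 5,421,709.54.
Swap to CHF now, deposit: 39,000,000·0.12739·1.066892268 = CHF 5,300,544.83.
The quoted forward overvalues HKD, so borrow CHF, buy HKD at spot, deposit the HKD at 6.28%, and sell the proceeds forward at 0.13193.
The gap between the two covered legs is CHF 121,165.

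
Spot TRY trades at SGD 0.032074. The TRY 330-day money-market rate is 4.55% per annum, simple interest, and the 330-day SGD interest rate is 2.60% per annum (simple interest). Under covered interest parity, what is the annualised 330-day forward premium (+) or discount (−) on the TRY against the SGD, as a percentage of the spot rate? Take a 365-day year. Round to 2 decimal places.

T = 330/365 years.
F = S · g_SGD/g_TRY = 0.032074 × 1.0235068/1.041137 = 0.031530872.
Annualised premium = (F − S)/S × (1/T) = (0.031530872 − 0.032074)/0.032074 ÷ (330/365) = -1.87%.

-1.87%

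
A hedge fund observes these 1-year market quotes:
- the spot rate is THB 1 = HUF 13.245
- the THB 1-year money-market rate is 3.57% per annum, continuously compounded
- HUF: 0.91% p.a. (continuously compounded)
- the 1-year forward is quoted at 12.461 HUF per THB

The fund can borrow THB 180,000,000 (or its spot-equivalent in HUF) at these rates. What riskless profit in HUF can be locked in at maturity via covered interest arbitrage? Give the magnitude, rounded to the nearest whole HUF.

HUF 81,393,448

T = 1 year.
Invest the THB and cover forward: 180,000,000 × 1.036344896382 × 12.461 = HUF 2,324,500,875.69.
Convert at spot and invest in HUF: 180,000,000 × 13.245 × 1.009141530881 = HUF 2,405,894,323.77.
The quoted forward undervalues THB, so borrow THB, convert to HUF at spot, deposit the HUF at 0.91%, and buy THB forward at 12.461 to cover the loan.
Profit = 2,405,894,323.77 − 2,324,500,875.69 = HUF 81,393,448.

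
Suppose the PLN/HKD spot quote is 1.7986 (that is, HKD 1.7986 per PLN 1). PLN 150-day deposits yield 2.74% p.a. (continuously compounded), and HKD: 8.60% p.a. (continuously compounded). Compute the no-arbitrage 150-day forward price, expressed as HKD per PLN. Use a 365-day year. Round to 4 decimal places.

T = 150/365 years.
HKD growth factor: e^(0.0860×150/365) = 1.0359744.
Growth of 1 PLN over T: e^(0.0274×150/365) = 1.0113239.
Forward (HKD per PLN) = 1.7986 × 1.0359744 / 1.0113239 = 1.842440.

1.8424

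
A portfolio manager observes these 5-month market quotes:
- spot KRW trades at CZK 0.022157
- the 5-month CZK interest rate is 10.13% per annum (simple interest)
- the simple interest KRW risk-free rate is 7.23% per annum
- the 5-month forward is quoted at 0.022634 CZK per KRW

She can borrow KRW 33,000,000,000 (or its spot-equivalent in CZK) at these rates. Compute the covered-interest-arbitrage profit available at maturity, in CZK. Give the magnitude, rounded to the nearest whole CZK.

T = 5/12 years.
Invest the KRW and cover forward: 33,000,000,000 × 1.030125 × 0.022634 = CZK 769,423,025.25.
Convert at spot and invest in CZK: 33,000,000,000 × 0.022157 × 1.04220833333 = CZK 762,042,931.37.
The quoted forward overvalues KRW, so borrow CZK, buy KRW at spot, deposit the KRW at 7.23%, and sell the proceeds forward at 0.022634.
Arbitrage profit = |769,423,025.25 − 762,042,931.37| = CZK 7,380,094.

CZK 7,380,094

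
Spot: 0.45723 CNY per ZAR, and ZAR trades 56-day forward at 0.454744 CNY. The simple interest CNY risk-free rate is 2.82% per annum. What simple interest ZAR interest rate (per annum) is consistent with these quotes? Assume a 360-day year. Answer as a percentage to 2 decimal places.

T = 56/360 years.
CIP gives F = S · g_CNY/g_ZAR, so g_CNY/g_ZAR = 0.454744/0.45723 = 0.9945629.
The CNY side grows by 1 + 0.0282×56/360 = 1.0043867.
Hence g_ZAR = 1.0098775.
r = (1.0098775 − 1)/(56/360) = 0.063498 → 6.35%.

6.35%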